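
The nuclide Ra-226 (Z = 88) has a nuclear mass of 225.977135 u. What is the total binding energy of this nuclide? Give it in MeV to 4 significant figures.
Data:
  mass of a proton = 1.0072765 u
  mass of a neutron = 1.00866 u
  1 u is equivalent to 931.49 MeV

1731 MeV

The nucleus contains 88 protons and 226 − 88 = 138 neutrons.
Σm = 88·m_p + 138·m_n = 88.6403320 + 139.19508 = 227.8354120 u
Δm = 227.8354120 − 225.977135 = 1.8582770 u
E_B = 1.8582770 × 931.49 = 1730.97 MeV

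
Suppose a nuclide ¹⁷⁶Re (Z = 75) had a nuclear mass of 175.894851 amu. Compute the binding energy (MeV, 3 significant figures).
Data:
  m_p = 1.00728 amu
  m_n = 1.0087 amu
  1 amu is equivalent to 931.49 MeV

Σm = 75·m_p + 101·m_n = 75.54600 + 101.8787 = 177.42470 amu
Mass defect Δm = 177.42470 − 175.894851 = 1.529849 amu
Binding energy = Δm·c² = 1.529849 × 931.49 MeV/amu = 1425.04 MeV

1430 MeV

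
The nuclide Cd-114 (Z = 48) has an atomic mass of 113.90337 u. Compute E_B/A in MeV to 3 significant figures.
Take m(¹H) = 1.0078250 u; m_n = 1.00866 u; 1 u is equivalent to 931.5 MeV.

8.53 MeV/nucleon

Total constituent mass: 48 × 1.0078250 + 66 × 1.00866 = 114.9471600 u
Mass defect Δm = 114.9471600 − 113.90337 = 1.0437900 u
E_B = 1.0437900 × 931.5 = 972.290 MeV
BE/A = 972.290 MeV / 114 = 8.529 MeV/nucleon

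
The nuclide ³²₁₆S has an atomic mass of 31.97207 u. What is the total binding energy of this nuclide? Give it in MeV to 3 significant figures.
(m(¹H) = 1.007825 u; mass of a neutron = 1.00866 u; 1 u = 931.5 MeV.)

272 MeV

Z = 16, so N = A − Z = 32 − 16 = 16.
Mass of separated nucleons = 16(1.007825) + 16(1.00866) = 16.125200 + 16.13856 = 32.263760 u
The mass defect is 32.263760 − 31.97207 = 0.291690 u.
Converting to energy: 0.291690 u × 931.5 MeV/u = 271.709 MeV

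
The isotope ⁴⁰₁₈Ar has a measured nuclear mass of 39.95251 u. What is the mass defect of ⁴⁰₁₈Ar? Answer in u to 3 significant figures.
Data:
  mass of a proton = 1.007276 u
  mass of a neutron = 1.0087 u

0.370 u

The nucleus contains 18 protons and 40 − 18 = 22 neutrons.
Total constituent mass: 18 × 1.007276 + 22 × 1.0087 = 40.322368 u
Mass defect Δm = 40.322368 − 39.95251 = 0.369858 u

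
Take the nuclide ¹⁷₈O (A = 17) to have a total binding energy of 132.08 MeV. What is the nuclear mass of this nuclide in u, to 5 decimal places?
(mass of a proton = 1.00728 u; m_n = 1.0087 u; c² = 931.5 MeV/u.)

Mass defect = 132.08 MeV / (931.5 MeV/u) = 0.1417928 u
Constituent mass = 8(1.00728) + 9(1.0087) = 17.13654 u
Nuclear mass = 17.13654 − 0.1417928 = 16.9947472 u ≈ 16.99475 u (to 5 decimal places)

16.99475 u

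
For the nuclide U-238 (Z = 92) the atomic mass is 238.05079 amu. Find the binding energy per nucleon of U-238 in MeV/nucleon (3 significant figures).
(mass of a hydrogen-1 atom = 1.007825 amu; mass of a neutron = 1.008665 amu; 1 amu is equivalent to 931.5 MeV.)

7.57 MeV/nucleon

Z = 92, so N = A − Z = 238 − 92 = 146.
Mass of separated nucleons = 92(1.007825) + 146(1.008665) = 92.719900 + 147.265090 = 239.984990 amu
Mass defect Δm = 239.984990 − 238.05079 = 1.934200 amu
E_B = 1.934200 × 931.5 = 1801.71 MeV
Per nucleon: 1801.71 / 238 = 7.570 MeV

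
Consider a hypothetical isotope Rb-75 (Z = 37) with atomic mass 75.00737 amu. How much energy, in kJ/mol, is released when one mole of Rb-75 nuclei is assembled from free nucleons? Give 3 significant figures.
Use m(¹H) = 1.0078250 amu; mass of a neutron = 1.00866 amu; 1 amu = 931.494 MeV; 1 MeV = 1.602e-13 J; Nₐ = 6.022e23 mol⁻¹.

5.49e+10 kJ/mol

Z = 37, so N = A − Z = 75 − 37 = 38.
Total constituent mass: 37 × 1.0078250 + 38 × 1.00866 = 75.6186050 amu
The mass defect is 75.6186050 − 75.00737 = 0.6112350 amu.
Converting to energy: 0.6112350 amu × 931.494 MeV/amu = 569.362 MeV
Per nucleus in joules: 569.362 MeV × 1.602e-13 J/MeV = 9.1212e-11 J
Per mole: 9.1212e-11 J × 6.022e23 mol⁻¹ = 5.4928e+13 J/mol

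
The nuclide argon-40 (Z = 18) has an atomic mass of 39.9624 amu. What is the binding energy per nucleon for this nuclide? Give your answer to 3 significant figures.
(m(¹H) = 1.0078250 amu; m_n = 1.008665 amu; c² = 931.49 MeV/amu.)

8.59 MeV/nucleon

Mass of separated nucleons = 18(1.0078250) + 22(1.008665) = 18.1408500 + 22.190630 = 40.3314800 amu
The mass defect is 40.3314800 − 39.9624 = 0.3690800 amu.
Converting to energy: 0.3690800 amu × 931.49 MeV/amu = 343.794 MeV
Dividing by A = 40 gives 8.5949 MeV per nucleon.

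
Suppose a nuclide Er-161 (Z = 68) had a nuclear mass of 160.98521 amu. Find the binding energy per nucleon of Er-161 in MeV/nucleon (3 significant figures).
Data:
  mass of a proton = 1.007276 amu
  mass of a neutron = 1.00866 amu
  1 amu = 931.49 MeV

7.61 MeV/nucleon

Z = 68, so N = A − Z = 161 − 68 = 93.
Mass of separated nucleons = 68(1.007276) + 93(1.00866) = 68.494768 + 93.80538 = 162.300148 amu
The mass defect is 162.300148 − 160.98521 = 1.314938 amu.
Binding energy = Δm·c² = 1.314938 × 931.49 MeV/amu = 1224.85 MeV
Per nucleon: 1224.85 / 161 = 7.608 MeV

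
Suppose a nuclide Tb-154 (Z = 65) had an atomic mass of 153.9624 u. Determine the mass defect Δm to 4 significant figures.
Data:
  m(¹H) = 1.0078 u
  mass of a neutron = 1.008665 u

The nucleus contains 65 protons and 154 − 65 = 89 neutrons.
Total constituent mass: 65 × 1.0078 + 89 × 1.008665 = 155.278185 u
Mass defect Δm = 155.278185 − 153.9624 = 1.315785 u

1.316 u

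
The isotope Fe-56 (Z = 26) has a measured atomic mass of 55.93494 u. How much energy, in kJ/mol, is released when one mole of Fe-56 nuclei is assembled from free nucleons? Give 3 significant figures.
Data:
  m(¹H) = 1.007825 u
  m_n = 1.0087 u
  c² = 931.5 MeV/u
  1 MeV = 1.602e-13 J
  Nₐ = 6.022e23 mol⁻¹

4.76e+10 kJ/mol

Z = 26, so N = A − Z = 56 − 26 = 30.
Mass of separated nucleons = 26(1.007825) + 30(1.0087) = 26.203450 + 30.2610 = 56.464450 u
Δm = 56.464450 − 55.93494 = 0.529510 u
Converting to energy: 0.529510 u × 931.5 MeV/u = 493.239 MeV
Per nucleus in joules: 493.239 MeV × 1.602e-13 J/MeV = 7.9017e-11 J
Per mole: 7.9017e-11 J × 6.022e23 mol⁻¹ = 4.7584e+13 J/mol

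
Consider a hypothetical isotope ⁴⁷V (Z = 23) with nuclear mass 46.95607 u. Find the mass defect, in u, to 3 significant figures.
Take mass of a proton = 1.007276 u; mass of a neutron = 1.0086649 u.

0.419 u

Z = 23, so N = A − Z = 47 − 23 = 24.
Mass of separated nucleons = 23(1.007276) + 24(1.0086649) = 23.167348 + 24.2079576 = 47.3753056 u
The mass defect is 47.3753056 − 46.95607 = 0.4192356 u.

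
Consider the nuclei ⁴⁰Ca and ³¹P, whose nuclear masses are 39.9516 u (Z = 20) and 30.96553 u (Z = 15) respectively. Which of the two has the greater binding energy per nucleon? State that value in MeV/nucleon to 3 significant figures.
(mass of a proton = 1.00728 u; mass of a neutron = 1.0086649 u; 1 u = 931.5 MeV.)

⁴⁰Ca; 8.55 MeV/nucleon

⁴⁰Ca: Σm = 20(1.00728) + 20(1.0086649) = 40.3188980 u; Δm = 0.3672980 u; E_B = 342.138 MeV; E_B/A = 8.553 MeV
³¹P: Σm = 15(1.00728) + 16(1.0086649) = 31.2478384 u; Δm = 0.2823084 u; E_B = 262.97 MeV; E_B/A = 8.483 MeV
⁴⁰Ca has the higher binding energy per nucleon, so it is the more tightly bound nucleus.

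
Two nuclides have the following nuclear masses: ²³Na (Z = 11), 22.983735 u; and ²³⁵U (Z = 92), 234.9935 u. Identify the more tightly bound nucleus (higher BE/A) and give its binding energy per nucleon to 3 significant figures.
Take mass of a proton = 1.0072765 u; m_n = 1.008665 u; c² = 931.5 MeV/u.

²³Na; 8.11 MeV/nucleon

²³Na: Σm = 11(1.0072765) + 12(1.008665) = 23.1840215 u; Δm = 0.2002865 u; E_B = 186.57 MeV; E_B/A = 8.112 MeV
²³⁵U: Σm = 92(1.0072765) + 143(1.008665) = 236.9085330 u; Δm = 1.9150330 u; E_B = 1783.9 MeV; E_B/A = 7.591 MeV
²³Na has the higher binding energy per nucleon, so it is the more tightly bound nucleus.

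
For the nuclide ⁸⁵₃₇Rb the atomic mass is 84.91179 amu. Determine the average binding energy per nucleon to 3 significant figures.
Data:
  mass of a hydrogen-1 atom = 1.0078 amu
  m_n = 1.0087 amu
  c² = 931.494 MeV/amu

8.71 MeV/nucleon

Total constituent mass: 37 × 1.0078 + 48 × 1.0087 = 85.7062 amu
The mass defect is 85.7062 − 84.91179 = 0.79441 amu.
Binding energy = Δm·c² = 0.79441 × 931.494 MeV/amu = 739.988 MeV
Dividing by A = 85 gives 8.706 MeV per nucleon.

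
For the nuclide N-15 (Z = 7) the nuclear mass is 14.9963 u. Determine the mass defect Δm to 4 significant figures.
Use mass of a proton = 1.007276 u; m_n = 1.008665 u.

Mass of separated nucleons = 7(1.007276) + 8(1.008665) = 7.050932 + 8.069320 = 15.120252 u
Δm = 15.120252 − 14.9963 = 0.123952 u

0.1240 u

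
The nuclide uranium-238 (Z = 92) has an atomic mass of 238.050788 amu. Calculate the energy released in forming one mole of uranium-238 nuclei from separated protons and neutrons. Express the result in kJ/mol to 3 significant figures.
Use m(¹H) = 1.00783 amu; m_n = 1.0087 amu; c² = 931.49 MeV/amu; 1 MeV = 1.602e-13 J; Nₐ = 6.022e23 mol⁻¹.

1.74e+11 kJ/mol

The nucleus contains 92 protons and 238 − 92 = 146 neutrons.
Σm = 92·m(¹H) + 146·m_n = 92.72036 + 147.2702 = 239.99056 amu
Mass defect Δm = 239.99056 − 238.050788 = 1.939772 amu
E_B = 1.939772 × 931.49 = 1806.88 MeV
Per nucleus in joules: 1806.88 MeV × 1.602e-13 J/MeV = 2.8946e-10 J
Per mole: 2.8946e-10 J × 6.022e23 mol⁻¹ = 1.7431e+14 J/mol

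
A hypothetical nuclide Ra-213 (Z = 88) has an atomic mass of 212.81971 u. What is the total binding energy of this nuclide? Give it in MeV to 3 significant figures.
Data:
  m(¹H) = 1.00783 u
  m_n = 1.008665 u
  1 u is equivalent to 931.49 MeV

1820 MeV

Σm = 88·m(¹H) + 125·m_n = 88.68904 + 126.083125 = 214.772165 u
The mass defect is 214.772165 − 212.81971 = 1.952455 u.
Converting to energy: 1.952455 u × 931.49 MeV/u = 1818.69 MeV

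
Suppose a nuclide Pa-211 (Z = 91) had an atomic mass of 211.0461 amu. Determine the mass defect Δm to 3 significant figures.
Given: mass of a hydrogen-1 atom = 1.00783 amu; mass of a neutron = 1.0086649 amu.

Σm = 91·m(¹H) + 120·m_n = 91.71253 + 121.0397880 = 212.7523180 amu
Mass defect Δm = 212.7523180 − 211.0461 = 1.7062180 amu

1.71 amu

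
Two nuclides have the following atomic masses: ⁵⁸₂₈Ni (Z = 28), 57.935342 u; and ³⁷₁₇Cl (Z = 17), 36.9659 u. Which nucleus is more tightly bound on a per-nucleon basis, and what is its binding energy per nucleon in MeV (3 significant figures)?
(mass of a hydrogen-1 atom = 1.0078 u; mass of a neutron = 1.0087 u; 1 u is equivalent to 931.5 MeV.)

⁵⁸₂₈Ni: Σm = 28(1.0078) + 30(1.0087) = 58.4794 u; Δm = 0.544058 u; E_B = 506.79 MeV; E_B/A = 8.738 MeV
³⁷₁₇Cl: Σm = 17(1.0078) + 20(1.0087) = 37.3066 u; Δm = 0.3407 u; E_B = 317.36 MeV; E_B/A = 8.577 MeV
⁵⁸₂₈Ni has the higher binding energy per nucleon, so it is the more tightly bound nucleus.

⁵⁸₂₈Ni; 8.74 MeV/nucleon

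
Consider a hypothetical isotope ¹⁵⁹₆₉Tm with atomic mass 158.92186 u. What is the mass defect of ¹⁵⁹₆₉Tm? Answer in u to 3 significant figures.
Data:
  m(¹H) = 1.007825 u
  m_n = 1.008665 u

1.40 u

Total constituent mass: 69 × 1.007825 + 90 × 1.008665 = 160.319775 u
Mass defect Δm = 160.319775 − 158.92186 = 1.397915 u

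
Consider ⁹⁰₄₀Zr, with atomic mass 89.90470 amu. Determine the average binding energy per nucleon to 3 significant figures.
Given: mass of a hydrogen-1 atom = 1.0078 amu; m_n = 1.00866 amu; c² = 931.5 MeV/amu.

8.70 MeV/nucleon

Z = 40, so N = A − Z = 90 − 40 = 50.
Mass of separated nucleons = 40(1.0078) + 50(1.00866) = 40.3120 + 50.43300 = 90.74500 amu
Δm = 90.74500 − 89.90470 = 0.84030 amu
Converting to energy: 0.84030 amu × 931.5 MeV/amu = 782.739 MeV
BE/A = 782.739 MeV / 90 = 8.697 MeV/nucleon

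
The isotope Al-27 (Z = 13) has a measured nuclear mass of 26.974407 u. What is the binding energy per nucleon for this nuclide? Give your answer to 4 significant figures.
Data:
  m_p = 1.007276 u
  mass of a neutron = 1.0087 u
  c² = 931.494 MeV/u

8.348 MeV/nucleon

Σm = 13·m_p + 14·m_n = 13.094588 + 14.1218 = 27.216388 u
The mass defect is 27.216388 − 26.974407 = 0.241981 u.
Binding energy = Δm·c² = 0.241981 × 931.494 MeV/u = 225.404 MeV
BE/A = 225.404 MeV / 27 = 8.348 MeV/nucleon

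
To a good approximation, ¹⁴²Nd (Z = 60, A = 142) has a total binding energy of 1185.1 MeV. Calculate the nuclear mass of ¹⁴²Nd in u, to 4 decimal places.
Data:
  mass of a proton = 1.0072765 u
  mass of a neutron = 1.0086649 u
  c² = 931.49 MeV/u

Mass defect = 1185.1 MeV / (931.49 MeV/u) = 1.272263 u
Constituent mass = 60(1.0072765) + 82(1.0086649) = 143.1471118 u
Nuclear mass = 143.1471118 − 1.272263 = 141.8748488 u ≈ 141.8748 u (to 4 decimal places)

141.8748 u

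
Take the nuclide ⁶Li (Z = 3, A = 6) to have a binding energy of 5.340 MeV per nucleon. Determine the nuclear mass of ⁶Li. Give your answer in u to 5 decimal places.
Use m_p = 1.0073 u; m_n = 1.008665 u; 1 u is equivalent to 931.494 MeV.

Total binding energy = 6 × 5.340 = 32.040 MeV
Mass defect = 32.040 MeV / (931.494 MeV/u) = 0.0343964 u
Constituent mass = 3(1.0073) + 3(1.008665) = 6.047895 u
Nuclear mass = 6.047895 − 0.0343964 = 6.0134986 u ≈ 6.01350 u (to 5 decimal places)

6.01350 u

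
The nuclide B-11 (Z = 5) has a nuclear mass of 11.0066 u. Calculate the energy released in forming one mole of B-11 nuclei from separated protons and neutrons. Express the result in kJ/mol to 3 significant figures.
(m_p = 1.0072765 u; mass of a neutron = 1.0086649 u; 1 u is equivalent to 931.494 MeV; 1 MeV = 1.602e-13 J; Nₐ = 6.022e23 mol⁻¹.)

7.35e+09 kJ/mol

The nucleus contains 5 protons and 11 − 5 = 6 neutrons.
Σm = 5·m_p + 6·m_n = 5.0363825 + 6.0519894 = 11.0883719 u
The mass defect is 11.0883719 − 11.0066 = 0.0817719 u.
E_B = 0.0817719 × 931.494 = 76.1700 MeV
Per nucleus in joules: 76.1700 MeV × 1.602e-13 J/MeV = 1.2202e-11 J
Per mole: 1.2202e-11 J × 6.022e23 mol⁻¹ = 7.3480e+12 J/mol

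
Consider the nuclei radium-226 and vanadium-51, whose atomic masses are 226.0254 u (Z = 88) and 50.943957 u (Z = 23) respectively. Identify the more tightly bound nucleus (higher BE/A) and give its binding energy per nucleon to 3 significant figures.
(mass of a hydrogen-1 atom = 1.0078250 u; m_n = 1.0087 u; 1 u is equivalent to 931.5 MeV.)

radium-226: Σm = 88(1.0078250) + 138(1.0087) = 227.8892000 u; Δm = 1.8638000 u; E_B = 1736.1 MeV; E_B/A = 7.682 MeV
vanadium-51: Σm = 23(1.0078250) + 28(1.0087) = 51.4235750 u; Δm = 0.4796180 u; E_B = 446.76 MeV; E_B/A = 8.760 MeV
vanadium-51 has the higher binding energy per nucleon, so it is the more tightly bound nucleus.

vanadium-51; 8.76 MeV/nucleon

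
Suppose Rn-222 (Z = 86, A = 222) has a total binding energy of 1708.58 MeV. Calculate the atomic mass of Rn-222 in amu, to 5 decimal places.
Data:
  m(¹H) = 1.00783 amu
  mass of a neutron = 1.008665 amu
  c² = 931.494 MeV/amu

222.01758 amu

Mass defect = 1708.58 MeV / (931.494 MeV/amu) = 1.8342362 amu
Constituent mass = 86(1.00783) + 136(1.008665) = 223.851820 amu
Atomic mass = 223.851820 − 1.8342362 = 222.0175838 amu ≈ 222.01758 amu (to 5 decimal places)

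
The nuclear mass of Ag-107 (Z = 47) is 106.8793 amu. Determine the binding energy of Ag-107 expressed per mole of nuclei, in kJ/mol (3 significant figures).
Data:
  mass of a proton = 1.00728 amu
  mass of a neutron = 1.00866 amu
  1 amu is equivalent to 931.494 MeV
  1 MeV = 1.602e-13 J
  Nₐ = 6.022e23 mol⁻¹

8.83e+10 kJ/mol

Total constituent mass: 47 × 1.00728 + 60 × 1.00866 = 107.86176 amu
The mass defect is 107.86176 − 106.8793 = 0.98246 amu.
Converting to energy: 0.98246 amu × 931.494 MeV/amu = 915.156 MeV
Per nucleus in joules: 915.156 MeV × 1.602e-13 J/MeV = 1.4661e-10 J
Per mole: 1.4661e-10 J × 6.022e23 mol⁻¹ = 8.8289e+13 J/mol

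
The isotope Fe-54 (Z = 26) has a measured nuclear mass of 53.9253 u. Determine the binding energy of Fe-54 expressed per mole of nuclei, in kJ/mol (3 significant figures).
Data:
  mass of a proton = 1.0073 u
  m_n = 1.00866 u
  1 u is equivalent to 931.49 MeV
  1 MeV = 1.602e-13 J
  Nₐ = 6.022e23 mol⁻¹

4.56e+10 kJ/mol

Z = 26, so N = A − Z = 54 − 26 = 28.
Total constituent mass: 26 × 1.0073 + 28 × 1.00866 = 54.43228 u
Δm = 54.43228 − 53.9253 = 0.50698 u
E_B = 0.50698 × 931.49 = 472.247 MeV
Per nucleus in joules: 472.247 MeV × 1.602e-13 J/MeV = 7.5654e-11 J
Per mole: 7.5654e-11 J × 6.022e23 mol⁻¹ = 4.5559e+13 J/mol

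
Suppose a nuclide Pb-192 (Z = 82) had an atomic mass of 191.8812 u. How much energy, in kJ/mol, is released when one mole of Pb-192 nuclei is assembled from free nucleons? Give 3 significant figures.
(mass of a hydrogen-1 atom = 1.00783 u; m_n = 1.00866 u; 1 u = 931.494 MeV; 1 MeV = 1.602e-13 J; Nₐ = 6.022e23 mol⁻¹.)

Mass of separated nucleons = 82(1.00783) + 110(1.00866) = 82.64206 + 110.95260 = 193.59466 u
Mass defect Δm = 193.59466 − 191.8812 = 1.71346 u
Binding energy = Δm·c² = 1.71346 × 931.494 MeV/u = 1596.08 MeV
Per nucleus in joules: 1596.08 MeV × 1.602e-13 J/MeV = 2.5569e-10 J
Per mole: 2.5569e-10 J × 6.022e23 mol⁻¹ = 1.5398e+14 J/mol

1.54e+11 kJ/mol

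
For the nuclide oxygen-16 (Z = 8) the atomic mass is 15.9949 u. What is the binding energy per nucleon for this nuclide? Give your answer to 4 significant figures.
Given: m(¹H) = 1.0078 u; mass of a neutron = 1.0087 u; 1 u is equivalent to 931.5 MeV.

With 8 protons and 8 neutrons (A = 16):
Mass of separated nucleons = 8(1.0078) + 8(1.0087) = 8.0624 + 8.0696 = 16.1320 u
Δm = 16.1320 − 15.9949 = 0.1371 u
E_B = 0.1371 × 931.5 = 127.709 MeV
BE/A = 127.709 MeV / 16 = 7.982 MeV/nucleon

7.982 MeV/nucleon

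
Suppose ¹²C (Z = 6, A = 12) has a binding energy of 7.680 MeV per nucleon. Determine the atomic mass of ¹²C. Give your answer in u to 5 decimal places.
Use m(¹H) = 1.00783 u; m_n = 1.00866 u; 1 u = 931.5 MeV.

Total binding energy = 12 × 7.680 = 92.160 MeV
Mass defect = 92.160 MeV / (931.5 MeV/u) = 0.0989372 u
Constituent mass = 6(1.00783) + 6(1.00866) = 12.09894 u
Atomic mass = 12.09894 − 0.0989372 = 12.0000028 u ≈ 12.00000 u (to 5 decimal places)

12.00000 u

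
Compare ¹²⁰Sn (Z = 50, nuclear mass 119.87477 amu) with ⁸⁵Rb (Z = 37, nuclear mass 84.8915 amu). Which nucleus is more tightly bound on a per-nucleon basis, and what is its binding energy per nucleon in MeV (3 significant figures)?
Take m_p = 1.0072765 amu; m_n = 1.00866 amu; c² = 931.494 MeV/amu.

¹²⁰Sn: Σm = 50(1.0072765) + 70(1.00866) = 120.9700250 amu; Δm = 1.0952550 amu; E_B = 1020.2 MeV; E_B/A = 8.502 MeV
⁸⁵Rb: Σm = 37(1.0072765) + 48(1.00866) = 85.6849105 amu; Δm = 0.7934105 amu; E_B = 739.06 MeV; E_B/A = 8.6948 MeV
⁸⁵Rb has the higher binding energy per nucleon, so it is the more tightly bound nucleus.

⁸⁵Rb; 8.69 MeV/nucleon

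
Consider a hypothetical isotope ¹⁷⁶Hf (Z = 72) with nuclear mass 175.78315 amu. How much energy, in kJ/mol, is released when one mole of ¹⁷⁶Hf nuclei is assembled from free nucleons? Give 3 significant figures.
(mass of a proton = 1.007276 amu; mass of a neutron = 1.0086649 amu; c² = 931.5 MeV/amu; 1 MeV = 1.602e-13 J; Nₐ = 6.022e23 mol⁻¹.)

Z = 72, so N = A − Z = 176 − 72 = 104.
Total constituent mass: 72 × 1.007276 + 104 × 1.0086649 = 177.4250216 amu
The mass defect is 177.4250216 − 175.78315 = 1.6418716 amu.
Converting to energy: 1.6418716 amu × 931.5 MeV/amu = 1529.40 MeV
Per nucleus in joules: 1529.40 MeV × 1.602e-13 J/MeV = 2.4501e-10 J
Per mole: 2.4501e-10 J × 6.022e23 mol⁻¹ = 1.4755e+14 J/mol

1.48e+11 kJ/mol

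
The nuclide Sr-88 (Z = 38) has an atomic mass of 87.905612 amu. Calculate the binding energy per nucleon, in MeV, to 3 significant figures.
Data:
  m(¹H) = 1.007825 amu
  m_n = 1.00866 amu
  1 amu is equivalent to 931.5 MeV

Mass of separated nucleons = 38(1.007825) + 50(1.00866) = 38.297350 + 50.43300 = 88.730350 amu
Mass defect Δm = 88.730350 − 87.905612 = 0.824738 amu
Converting to energy: 0.824738 amu × 931.5 MeV/amu = 768.243 MeV
BE/A = 768.243 MeV / 88 = 8.730 MeV/nucleon

8.73 MeV/nucleon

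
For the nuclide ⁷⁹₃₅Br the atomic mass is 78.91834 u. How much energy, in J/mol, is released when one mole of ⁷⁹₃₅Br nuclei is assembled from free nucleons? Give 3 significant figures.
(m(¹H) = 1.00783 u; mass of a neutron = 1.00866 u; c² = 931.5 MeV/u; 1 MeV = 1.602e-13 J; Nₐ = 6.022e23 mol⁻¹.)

6.62e+13 J/mol

Mass of separated nucleons = 35(1.00783) + 44(1.00866) = 35.27405 + 44.38104 = 79.65509 u
Mass defect Δm = 79.65509 − 78.91834 = 0.73675 u
Binding energy = Δm·c² = 0.73675 × 931.5 MeV/u = 686.283 MeV
Per nucleus in joules: 686.283 MeV × 1.602e-13 J/MeV = 1.0994e-10 J
Per mole: 1.0994e-10 J × 6.022e23 mol⁻¹ = 6.6206e+13 J/mol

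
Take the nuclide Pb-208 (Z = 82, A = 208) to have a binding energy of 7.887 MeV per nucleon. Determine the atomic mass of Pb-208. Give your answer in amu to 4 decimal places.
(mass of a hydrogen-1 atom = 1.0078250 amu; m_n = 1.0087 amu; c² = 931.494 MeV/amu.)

207.9767 amu

Total binding energy = 208 × 7.887 = 1640.496 MeV
Mass defect = 1640.496 MeV / (931.494 MeV/amu) = 1.761145 amu
Constituent mass = 82(1.0078250) + 126(1.0087) = 209.7378500 amu
Atomic mass = 209.7378500 − 1.761145 = 207.9767050 amu ≈ 207.9767 amu (to 4 decimal places)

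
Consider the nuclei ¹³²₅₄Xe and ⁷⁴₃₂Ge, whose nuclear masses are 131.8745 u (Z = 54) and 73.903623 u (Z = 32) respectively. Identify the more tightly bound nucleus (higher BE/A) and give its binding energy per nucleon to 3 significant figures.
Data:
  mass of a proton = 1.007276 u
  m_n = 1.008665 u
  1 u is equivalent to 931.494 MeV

⁷⁴₃₂Ge; 8.73 MeV/nucleon

¹³²₅₄Xe: Σm = 54(1.007276) + 78(1.008665) = 133.068774 u; Δm = 1.194274 u; E_B = 1112.5 MeV; E_B/A = 8.428 MeV
⁷⁴₃₂Ge: Σm = 32(1.007276) + 42(1.008665) = 74.596762 u; Δm = 0.693139 u; E_B = 645.65 MeV; E_B/A = 8.725 MeV
⁷⁴₃₂Ge has the higher binding energy per nucleon, so it is the more tightly bound nucleus.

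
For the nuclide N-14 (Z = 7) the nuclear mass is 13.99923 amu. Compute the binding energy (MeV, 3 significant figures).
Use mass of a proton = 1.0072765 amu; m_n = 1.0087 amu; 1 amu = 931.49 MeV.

Σm = 7·m_p + 7·m_n = 7.0509355 + 7.0609 = 14.1118355 amu
Δm = 14.1118355 − 13.99923 = 0.1126055 amu
Converting to energy: 0.1126055 amu × 931.49 MeV/amu = 104.891 MeV

105 MeV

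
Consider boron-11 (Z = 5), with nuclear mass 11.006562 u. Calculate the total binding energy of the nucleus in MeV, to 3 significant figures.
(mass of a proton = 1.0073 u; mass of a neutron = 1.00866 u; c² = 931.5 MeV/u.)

The nucleus contains 5 protons and 11 − 5 = 6 neutrons.
Total constituent mass: 5 × 1.0073 + 6 × 1.00866 = 11.08846 u
The mass defect is 11.08846 − 11.006562 = 0.081898 u.
E_B = 0.081898 × 931.5 = 76.2880 MeV

76.3 MeV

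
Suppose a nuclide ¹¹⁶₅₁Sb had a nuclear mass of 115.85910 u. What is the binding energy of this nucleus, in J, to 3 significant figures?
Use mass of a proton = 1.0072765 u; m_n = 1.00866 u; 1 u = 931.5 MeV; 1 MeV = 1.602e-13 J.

1.60e-10 J

Σm = 51·m_p + 65·m_n = 51.3711015 + 65.56290 = 116.9340015 u
Δm = 116.9340015 − 115.85910 = 1.0749015 u
Converting to energy: 1.0749015 u × 931.5 MeV/u = 1001.27 MeV
In joules: 1001.27 MeV × 1.602e-13 J/MeV = 1.6040e-10 J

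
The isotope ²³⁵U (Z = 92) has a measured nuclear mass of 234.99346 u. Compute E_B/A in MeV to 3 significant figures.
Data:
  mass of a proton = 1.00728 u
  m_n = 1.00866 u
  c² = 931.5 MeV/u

7.59 MeV/nucleon

The nucleus contains 92 protons and 235 − 92 = 143 neutrons.
Mass of separated nucleons = 92(1.00728) + 143(1.00866) = 92.66976 + 144.23838 = 236.90814 u
The mass defect is 236.90814 − 234.99346 = 1.91468 u.
E_B = 1.91468 × 931.5 = 1783.52 MeV
Per nucleon: 1783.52 / 235 = 7.589 MeV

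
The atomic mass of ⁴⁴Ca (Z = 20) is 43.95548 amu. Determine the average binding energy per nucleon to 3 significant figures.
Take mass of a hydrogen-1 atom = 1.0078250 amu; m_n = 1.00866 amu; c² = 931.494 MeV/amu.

Z = 20, so N = A − Z = 44 − 20 = 24.
Mass of separated nucleons = 20(1.0078250) + 24(1.00866) = 20.1565000 + 24.20784 = 44.3643400 amu
Mass defect Δm = 44.3643400 − 43.95548 = 0.4088600 amu
Binding energy = Δm·c² = 0.4088600 × 931.494 MeV/amu = 380.851 MeV
BE/A = 380.851 MeV / 44 = 8.656 MeV/nucleon

8.66 MeV/nucleon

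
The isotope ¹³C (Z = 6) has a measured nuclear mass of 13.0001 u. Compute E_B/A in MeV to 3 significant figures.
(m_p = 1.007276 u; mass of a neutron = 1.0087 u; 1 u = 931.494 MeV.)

7.48 MeV/nucleon

Mass of separated nucleons = 6(1.007276) + 7(1.0087) = 6.043656 + 7.0609 = 13.104556 u
Δm = 13.104556 − 13.0001 = 0.104456 u
E_B = 0.104456 × 931.494 = 97.3001 MeV
Dividing by A = 13 gives 7.4846 MeV per nucleon.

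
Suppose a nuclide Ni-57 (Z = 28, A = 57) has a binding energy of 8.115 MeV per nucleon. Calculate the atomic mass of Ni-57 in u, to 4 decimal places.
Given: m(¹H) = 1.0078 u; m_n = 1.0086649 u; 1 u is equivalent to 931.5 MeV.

56.9731 u

Total binding energy = 57 × 8.115 = 462.555 MeV
Mass defect = 462.555 MeV / (931.5 MeV/u) = 0.496570 u
Constituent mass = 28(1.0078) + 29(1.0086649) = 57.4696821 u
Atomic mass = 57.4696821 − 0.496570 = 56.9731121 u ≈ 56.9731 u (to 4 decimal places)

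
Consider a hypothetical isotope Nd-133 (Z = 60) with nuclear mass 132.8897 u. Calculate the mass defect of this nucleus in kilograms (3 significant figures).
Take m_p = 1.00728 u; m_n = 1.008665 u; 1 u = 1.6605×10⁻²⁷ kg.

1.96e-27 kg

Mass of separated nucleons = 60(1.00728) + 73(1.008665) = 60.43680 + 73.632545 = 134.069345 u
Δm = 134.069345 − 132.8897 = 1.179645 u
In SI units: 1.179645 u × 1.6605×10⁻²⁷ kg/u = 1.9588e-27 kg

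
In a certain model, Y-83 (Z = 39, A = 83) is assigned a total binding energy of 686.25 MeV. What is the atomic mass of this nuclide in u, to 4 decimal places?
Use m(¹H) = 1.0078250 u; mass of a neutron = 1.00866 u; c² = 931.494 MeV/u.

82.9495 u

Mass defect = 686.25 MeV / (931.494 MeV/u) = 0.736720 u
Constituent mass = 39(1.0078250) + 44(1.00866) = 83.6862150 u
Atomic mass = 83.6862150 − 0.736720 = 82.9494950 u ≈ 82.9495 u (to 4 decimal places)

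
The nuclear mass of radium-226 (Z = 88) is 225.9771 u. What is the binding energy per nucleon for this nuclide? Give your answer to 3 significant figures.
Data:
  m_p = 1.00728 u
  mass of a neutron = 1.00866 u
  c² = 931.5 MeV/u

7.66 MeV/nucleon

The nucleus contains 88 protons and 226 − 88 = 138 neutrons.
Mass of separated nucleons = 88(1.00728) + 138(1.00866) = 88.64064 + 139.19508 = 227.83572 u
Δm = 227.83572 − 225.9771 = 1.85862 u
Converting to energy: 1.85862 u × 931.5 MeV/u = 1731.30 MeV
Dividing by A = 226 gives 7.661 MeV per nucleon.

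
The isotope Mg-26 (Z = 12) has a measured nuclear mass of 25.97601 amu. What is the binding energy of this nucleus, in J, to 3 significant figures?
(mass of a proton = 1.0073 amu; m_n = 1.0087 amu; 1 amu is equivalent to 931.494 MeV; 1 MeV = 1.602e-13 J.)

3.48e-11 J

Z = 12, so N = A − Z = 26 − 12 = 14.
Total constituent mass: 12 × 1.0073 + 14 × 1.0087 = 26.2094 amu
Mass defect Δm = 26.2094 − 25.97601 = 0.23339 amu
Binding energy = Δm·c² = 0.23339 × 931.494 MeV/amu = 217.401 MeV
In joules: 217.401 MeV × 1.602e-13 J/MeV = 3.4828e-11 J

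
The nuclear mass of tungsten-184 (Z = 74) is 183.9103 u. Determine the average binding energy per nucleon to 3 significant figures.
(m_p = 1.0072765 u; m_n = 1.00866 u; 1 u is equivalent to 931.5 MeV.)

Mass of separated nucleons = 74(1.0072765) + 110(1.00866) = 74.5384610 + 110.95260 = 185.4910610 u
The mass defect is 185.4910610 − 183.9103 = 1.5807610 u.
Converting to energy: 1.5807610 u × 931.5 MeV/u = 1472.48 MeV
BE/A = 1472.48 MeV / 184 = 8.003 MeV/nucleon

8.00 MeV/nucleon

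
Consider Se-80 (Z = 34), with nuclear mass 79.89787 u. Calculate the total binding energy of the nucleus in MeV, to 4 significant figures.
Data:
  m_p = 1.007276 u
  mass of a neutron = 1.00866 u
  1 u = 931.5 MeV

696.6 MeV

Σm = 34·m_p + 46·m_n = 34.247384 + 46.39836 = 80.645744 u
Δm = 80.645744 − 79.89787 = 0.747874 u
E_B = 0.747874 × 931.5 = 696.645 MeV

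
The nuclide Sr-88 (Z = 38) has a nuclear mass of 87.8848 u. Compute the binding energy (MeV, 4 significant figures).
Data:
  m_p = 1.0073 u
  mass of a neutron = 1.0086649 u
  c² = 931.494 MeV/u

769.3 MeV

Z = 38, so N = A − Z = 88 − 38 = 50.
Σm = 38·m_p + 50·m_n = 38.2774 + 50.4332450 = 88.7106450 u
Δm = 88.7106450 − 87.8848 = 0.8258450 u
Converting to energy: 0.8258450 u × 931.494 MeV/u = 769.270 MeV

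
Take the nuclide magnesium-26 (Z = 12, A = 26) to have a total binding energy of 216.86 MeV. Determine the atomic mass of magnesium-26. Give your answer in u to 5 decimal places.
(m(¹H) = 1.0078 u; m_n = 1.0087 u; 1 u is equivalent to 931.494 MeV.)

25.98259 u

Mass defect = 216.86 MeV / (931.494 MeV/u) = 0.2328088 u
Constituent mass = 12(1.0078) + 14(1.0087) = 26.2154 u
Atomic mass = 26.2154 − 0.2328088 = 25.9825912 u ≈ 25.98259 u (to 5 decimal places)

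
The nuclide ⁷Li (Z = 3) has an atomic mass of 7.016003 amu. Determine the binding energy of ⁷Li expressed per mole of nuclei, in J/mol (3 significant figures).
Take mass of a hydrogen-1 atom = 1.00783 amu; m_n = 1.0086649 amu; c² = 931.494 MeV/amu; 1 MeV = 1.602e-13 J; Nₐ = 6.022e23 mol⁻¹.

3.79e+12 J/mol

With 3 protons and 4 neutrons (A = 7):
Total constituent mass: 3 × 1.00783 + 4 × 1.0086649 = 7.0581496 amu
Δm = 7.0581496 − 7.016003 = 0.0421466 amu
Converting to energy: 0.0421466 amu × 931.494 MeV/amu = 39.2593 MeV
Per nucleus in joules: 39.2593 MeV × 1.602e-13 J/MeV = 6.2893e-12 J
Per mole: 6.2893e-12 J × 6.022e23 mol⁻¹ = 3.7874e+12 J/mol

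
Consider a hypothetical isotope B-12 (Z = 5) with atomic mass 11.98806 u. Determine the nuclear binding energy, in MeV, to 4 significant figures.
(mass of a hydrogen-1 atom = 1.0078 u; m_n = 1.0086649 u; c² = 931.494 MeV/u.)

Total constituent mass: 5 × 1.0078 + 7 × 1.0086649 = 12.0996543 u
Mass defect Δm = 12.0996543 − 11.98806 = 0.1115943 u
E_B = 0.1115943 × 931.494 = 103.949 MeV

103.9 MeV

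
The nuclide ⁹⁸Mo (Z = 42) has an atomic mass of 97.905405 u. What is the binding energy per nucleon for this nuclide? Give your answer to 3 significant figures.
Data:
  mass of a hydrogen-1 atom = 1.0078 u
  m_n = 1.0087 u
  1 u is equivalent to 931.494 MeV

8.64 MeV/nucleon

Z = 42, so N = A − Z = 98 − 42 = 56.
Mass of separated nucleons = 42(1.0078) + 56(1.0087) = 42.3276 + 56.4872 = 98.8148 u
Mass defect Δm = 98.8148 − 97.905405 = 0.909395 u
Converting to energy: 0.909395 u × 931.494 MeV/u = 847.096 MeV
Per nucleon: 847.096 / 98 = 8.644 MeV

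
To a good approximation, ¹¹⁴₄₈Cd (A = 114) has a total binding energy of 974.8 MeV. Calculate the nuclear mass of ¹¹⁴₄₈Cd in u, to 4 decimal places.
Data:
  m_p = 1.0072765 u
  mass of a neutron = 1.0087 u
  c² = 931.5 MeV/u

Mass defect = 974.8 MeV / (931.5 MeV/u) = 1.046484 u
Constituent mass = 48(1.0072765) + 66(1.0087) = 114.9234720 u
Nuclear mass = 114.9234720 − 1.046484 = 113.8769880 u ≈ 113.8770 u (to 4 decimal places)

113.8770 u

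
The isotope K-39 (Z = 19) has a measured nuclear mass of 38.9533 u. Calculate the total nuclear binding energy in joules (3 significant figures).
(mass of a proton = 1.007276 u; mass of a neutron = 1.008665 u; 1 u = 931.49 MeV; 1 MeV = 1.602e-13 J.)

The nucleus contains 19 protons and 39 − 19 = 20 neutrons.
Mass of separated nucleons = 19(1.007276) + 20(1.008665) = 19.138244 + 20.173300 = 39.311544 u
The mass defect is 39.311544 − 38.9533 = 0.358244 u.
E_B = 0.358244 × 931.49 = 333.701 MeV
In joules: 333.701 MeV × 1.602e-13 J/MeV = 5.3459e-11 J

5.35e-11 J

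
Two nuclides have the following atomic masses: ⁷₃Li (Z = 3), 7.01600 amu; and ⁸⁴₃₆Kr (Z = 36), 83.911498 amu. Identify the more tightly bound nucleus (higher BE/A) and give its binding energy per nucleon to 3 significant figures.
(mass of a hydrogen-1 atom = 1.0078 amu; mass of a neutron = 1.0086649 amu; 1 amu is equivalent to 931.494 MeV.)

⁷₃Li: Σm = 3(1.0078) + 4(1.0086649) = 7.0580596 amu; Δm = 0.0420596 amu; E_B = 39.178 MeV; E_B/A = 5.597 MeV
⁸⁴₃₆Kr: Σm = 36(1.0078) + 48(1.0086649) = 84.6967152 amu; Δm = 0.7852172 amu; E_B = 731.425 MeV; E_B/A = 8.707 MeV
⁸⁴₃₆Kr has the higher binding energy per nucleon, so it is the more tightly bound nucleus.

⁸⁴₃₆Kr; 8.71 MeV/nucleon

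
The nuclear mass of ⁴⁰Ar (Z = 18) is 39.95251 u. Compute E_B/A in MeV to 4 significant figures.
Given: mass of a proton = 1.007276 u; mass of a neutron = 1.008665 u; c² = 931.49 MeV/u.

8.595 MeV/nucleon

Total constituent mass: 18 × 1.007276 + 22 × 1.008665 = 40.321598 u
Mass defect Δm = 40.321598 − 39.95251 = 0.369088 u
Binding energy = Δm·c² = 0.369088 × 931.49 MeV/u = 343.802 MeV
BE/A = 343.802 MeV / 40 = 8.595 MeV/nucleon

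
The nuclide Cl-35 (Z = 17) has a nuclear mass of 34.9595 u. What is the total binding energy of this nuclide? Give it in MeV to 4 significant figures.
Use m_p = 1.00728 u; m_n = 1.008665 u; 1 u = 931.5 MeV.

Z = 17, so N = A − Z = 35 − 17 = 18.
Mass of separated nucleons = 17(1.00728) + 18(1.008665) = 17.12376 + 18.155970 = 35.279730 u
The mass defect is 35.279730 − 34.9595 = 0.320230 u.
Converting to energy: 0.320230 u × 931.5 MeV/u = 298.294 MeV

298.3 MeV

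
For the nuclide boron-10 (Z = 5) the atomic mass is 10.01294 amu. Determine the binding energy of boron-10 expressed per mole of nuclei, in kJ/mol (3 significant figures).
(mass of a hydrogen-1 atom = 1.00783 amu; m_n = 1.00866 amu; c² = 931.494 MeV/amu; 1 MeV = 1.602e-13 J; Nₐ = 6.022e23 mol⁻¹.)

Mass of separated nucleons = 5(1.00783) + 5(1.00866) = 5.03915 + 5.04330 = 10.08245 amu
Δm = 10.08245 − 10.01294 = 0.06951 amu
Converting to energy: 0.06951 amu × 931.494 MeV/amu = 64.7481 MeV
Per nucleus in joules: 64.7481 MeV × 1.602e-13 J/MeV = 1.0373e-11 J
Per mole: 1.0373e-11 J × 6.022e23 mol⁻¹ = 6.2466e+12 J/mol

6.25e+09 kJ/mol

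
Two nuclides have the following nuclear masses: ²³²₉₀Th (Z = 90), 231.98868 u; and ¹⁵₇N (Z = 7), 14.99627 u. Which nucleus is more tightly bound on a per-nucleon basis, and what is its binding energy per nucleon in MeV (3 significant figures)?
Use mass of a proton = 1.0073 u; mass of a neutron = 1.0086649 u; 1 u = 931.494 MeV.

¹⁵₇N; 7.71 MeV/nucleon

²³²₉₀Th: Σm = 90(1.0073) + 142(1.0086649) = 233.8874158 u; Δm = 1.8987358 u; E_B = 1768.7 MeV; E_B/A = 7.624 MeV
¹⁵₇N: Σm = 7(1.0073) + 8(1.0086649) = 15.1204192 u; Δm = 0.1241492 u; E_B = 115.644 MeV; E_B/A = 7.710 MeV
¹⁵₇N has the higher binding energy per nucleon, so it is the more tightly bound nucleus.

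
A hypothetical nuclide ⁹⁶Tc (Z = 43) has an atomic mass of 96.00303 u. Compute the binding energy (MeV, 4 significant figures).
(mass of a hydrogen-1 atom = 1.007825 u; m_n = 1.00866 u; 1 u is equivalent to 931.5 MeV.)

With 43 protons and 53 neutrons (A = 96):
Total constituent mass: 43 × 1.007825 + 53 × 1.00866 = 96.795455 u
The mass defect is 96.795455 − 96.00303 = 0.792425 u.
E_B = 0.792425 × 931.5 = 738.144 MeV

738.1 MeV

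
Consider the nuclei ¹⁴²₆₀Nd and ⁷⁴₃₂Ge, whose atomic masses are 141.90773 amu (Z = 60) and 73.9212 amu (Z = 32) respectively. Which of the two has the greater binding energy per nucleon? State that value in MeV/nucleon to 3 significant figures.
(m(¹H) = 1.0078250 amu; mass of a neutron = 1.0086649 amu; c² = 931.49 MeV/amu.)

¹⁴²₆₀Nd: Σm = 60(1.0078250) + 82(1.0086649) = 143.1800218 amu; Δm = 1.2722918 amu; E_B = 1185.1 MeV; E_B/A = 8.346 MeV
⁷⁴₃₂Ge: Σm = 32(1.0078250) + 42(1.0086649) = 74.6143258 amu; Δm = 0.6931258 amu; E_B = 645.64 MeV; E_B/A = 8.7249 MeV
⁷⁴₃₂Ge has the higher binding energy per nucleon, so it is the more tightly bound nucleus.

⁷⁴₃₂Ge; 8.72 MeV/nucleon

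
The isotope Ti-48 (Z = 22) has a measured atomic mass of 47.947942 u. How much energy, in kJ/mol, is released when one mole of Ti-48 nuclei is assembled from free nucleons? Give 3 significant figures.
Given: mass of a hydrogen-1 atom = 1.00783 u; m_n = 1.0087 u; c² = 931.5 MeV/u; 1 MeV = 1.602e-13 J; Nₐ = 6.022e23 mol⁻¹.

The nucleus contains 22 protons and 48 − 22 = 26 neutrons.
Mass of separated nucleons = 22(1.00783) + 26(1.0087) = 22.17226 + 26.2262 = 48.39846 u
The mass defect is 48.39846 − 47.947942 = 0.450518 u.
Binding energy = Δm·c² = 0.450518 × 931.5 MeV/u = 419.658 MeV
Per nucleus in joules: 419.658 MeV × 1.602e-13 J/MeV = 6.7229e-11 J
Per mole: 6.7229e-11 J × 6.022e23 mol⁻¹ = 4.0485e+13 J/mol

4.05e+10 kJ/mol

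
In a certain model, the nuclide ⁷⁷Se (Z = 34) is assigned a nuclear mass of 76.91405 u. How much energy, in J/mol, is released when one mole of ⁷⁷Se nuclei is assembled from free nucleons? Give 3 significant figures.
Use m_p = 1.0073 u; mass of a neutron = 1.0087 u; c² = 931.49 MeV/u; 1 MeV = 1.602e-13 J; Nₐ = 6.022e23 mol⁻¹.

The nucleus contains 34 protons and 77 − 34 = 43 neutrons.
Mass of separated nucleons = 34(1.0073) + 43(1.0087) = 34.2482 + 43.3741 = 77.6223 u
Δm = 77.6223 − 76.91405 = 0.70825 u
Binding energy = Δm·c² = 0.70825 × 931.49 MeV/u = 659.728 MeV
Per nucleus in joules: 659.728 MeV × 1.602e-13 J/MeV = 1.0569e-10 J
Per mole: 1.0569e-10 J × 6.022e23 mol⁻¹ = 6.3647e+13 J/mol

6.36e+13 J/mol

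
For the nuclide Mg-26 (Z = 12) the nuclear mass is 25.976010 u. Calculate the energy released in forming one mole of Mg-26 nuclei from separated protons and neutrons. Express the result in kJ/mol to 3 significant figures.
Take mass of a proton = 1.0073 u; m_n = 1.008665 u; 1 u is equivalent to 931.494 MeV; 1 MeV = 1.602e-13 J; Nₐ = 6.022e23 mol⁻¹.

Mass of separated nucleons = 12(1.0073) + 14(1.008665) = 12.0876 + 14.121310 = 26.208910 u
Δm = 26.208910 − 25.976010 = 0.232900 u
E_B = 0.232900 × 931.494 = 216.945 MeV
Per nucleus in joules: 216.945 MeV × 1.602e-13 J/MeV = 3.4755e-11 J
Per mole: 3.4755e-11 J × 6.022e23 mol⁻¹ = 2.0929e+13 J/mol

2.09e+10 kJ/mol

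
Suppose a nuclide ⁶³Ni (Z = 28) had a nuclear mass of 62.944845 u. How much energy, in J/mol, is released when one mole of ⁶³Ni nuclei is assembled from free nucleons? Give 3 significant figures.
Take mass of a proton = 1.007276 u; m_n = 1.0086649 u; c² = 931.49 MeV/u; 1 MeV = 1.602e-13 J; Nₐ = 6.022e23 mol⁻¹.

The nucleus contains 28 protons and 63 − 28 = 35 neutrons.
Mass of separated nucleons = 28(1.007276) + 35(1.0086649) = 28.203728 + 35.3032715 = 63.5069995 u
Δm = 63.5069995 − 62.944845 = 0.5621545 u
Binding energy = Δm·c² = 0.5621545 × 931.49 MeV/u = 523.641 MeV
Per nucleus in joules: 523.641 MeV × 1.602e-13 J/MeV = 8.3887e-11 J
Per mole: 8.3887e-11 J × 6.022e23 mol⁻¹ = 5.0517e+13 J/mol

5.05e+13 J/mol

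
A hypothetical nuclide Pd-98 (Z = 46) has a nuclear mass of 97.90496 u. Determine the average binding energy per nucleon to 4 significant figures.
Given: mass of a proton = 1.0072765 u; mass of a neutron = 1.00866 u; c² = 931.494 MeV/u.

The nucleus contains 46 protons and 98 − 46 = 52 neutrons.
Σm = 46·m_p + 52·m_n = 46.3347190 + 52.45032 = 98.7850390 u
Δm = 98.7850390 − 97.90496 = 0.8800790 u
Binding energy = Δm·c² = 0.8800790 × 931.494 MeV/u = 819.788 MeV
Dividing by A = 98 gives 8.365 MeV per nucleon.

8.365 MeV/nucleon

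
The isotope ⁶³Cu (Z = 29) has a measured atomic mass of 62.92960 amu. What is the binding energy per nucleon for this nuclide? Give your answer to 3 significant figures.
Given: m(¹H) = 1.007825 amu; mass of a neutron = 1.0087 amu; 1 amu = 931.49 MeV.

The nucleus contains 29 protons and 63 − 29 = 34 neutrons.
Σm = 29·m(¹H) + 34·m_n = 29.226925 + 34.2958 = 63.522725 amu
Δm = 63.522725 − 62.92960 = 0.593125 amu
Binding energy = Δm·c² = 0.593125 × 931.49 MeV/amu = 552.490 MeV
Dividing by A = 63 gives 8.770 MeV per nucleon.

8.77 MeV/nucleon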